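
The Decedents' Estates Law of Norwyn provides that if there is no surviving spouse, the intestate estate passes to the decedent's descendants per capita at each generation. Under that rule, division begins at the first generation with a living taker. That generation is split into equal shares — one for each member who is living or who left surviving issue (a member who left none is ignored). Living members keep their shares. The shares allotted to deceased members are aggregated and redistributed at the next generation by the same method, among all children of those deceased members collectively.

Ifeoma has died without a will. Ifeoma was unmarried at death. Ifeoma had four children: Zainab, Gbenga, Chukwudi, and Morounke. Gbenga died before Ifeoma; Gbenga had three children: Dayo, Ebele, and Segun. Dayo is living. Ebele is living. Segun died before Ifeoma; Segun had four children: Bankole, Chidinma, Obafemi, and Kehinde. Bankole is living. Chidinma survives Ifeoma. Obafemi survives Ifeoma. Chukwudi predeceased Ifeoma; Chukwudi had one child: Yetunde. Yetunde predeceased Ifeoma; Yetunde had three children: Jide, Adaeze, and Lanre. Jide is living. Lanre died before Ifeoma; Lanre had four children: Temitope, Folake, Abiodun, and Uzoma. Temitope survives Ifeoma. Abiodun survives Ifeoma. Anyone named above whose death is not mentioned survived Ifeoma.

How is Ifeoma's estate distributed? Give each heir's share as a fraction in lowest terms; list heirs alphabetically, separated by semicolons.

There is no surviving spouse, so the entire estate passes to Ifeoma's descendants per capita at each generation.
At generation 1 (Zainab, Gbenga, Chukwudi, Morounke) there are 4 shares of (1)/4 = 1/4 each.
Living: Zainab and Morounke — each takes 1/4.
Deceased: Gbenga and Chukwudi. Their combined 1/2 is pooled and carried to generation 2.
At generation 2 (Dayo, Ebele, Segun, Yetunde) there are 4 shares of (1/2)/4 = 1/8 each.
Living: Dayo and Ebele — each takes 1/8.
Deceased: Segun and Yetunde. Their combined 1/4 is pooled and carried to generation 3.
At generation 3 (Bankole, Chidinma, Obafemi, Kehinde, Jide, Adaeze, Lanre) there are 7 shares of (1/4)/7 = 1/28 each.
Living: Bankole, Chidinma, Obafemi, Kehinde, Jide, and Adaeze — each takes 1/28.
Deceased: Lanre. That 1/28 share is carried to generation 4.
At generation 4 (Temitope, Folake, Abiodun, Uzoma) there are 4 shares of (1/28)/4 = 1/112 each.
Living: Temitope, Folake, Abiodun, and Uzoma — each takes 1/112.

Abiodun 1/112; Adaeze 1/28; Bankole 1/28; Chidinma 1/28; Dayo 1/8; Ebele 1/8; Folake 1/112; Jide 1/28; Kehinde 1/28; Morounke 1/4; Obafemi 1/28; Temitope 1/112; Uzoma 1/112; Zainab 1/4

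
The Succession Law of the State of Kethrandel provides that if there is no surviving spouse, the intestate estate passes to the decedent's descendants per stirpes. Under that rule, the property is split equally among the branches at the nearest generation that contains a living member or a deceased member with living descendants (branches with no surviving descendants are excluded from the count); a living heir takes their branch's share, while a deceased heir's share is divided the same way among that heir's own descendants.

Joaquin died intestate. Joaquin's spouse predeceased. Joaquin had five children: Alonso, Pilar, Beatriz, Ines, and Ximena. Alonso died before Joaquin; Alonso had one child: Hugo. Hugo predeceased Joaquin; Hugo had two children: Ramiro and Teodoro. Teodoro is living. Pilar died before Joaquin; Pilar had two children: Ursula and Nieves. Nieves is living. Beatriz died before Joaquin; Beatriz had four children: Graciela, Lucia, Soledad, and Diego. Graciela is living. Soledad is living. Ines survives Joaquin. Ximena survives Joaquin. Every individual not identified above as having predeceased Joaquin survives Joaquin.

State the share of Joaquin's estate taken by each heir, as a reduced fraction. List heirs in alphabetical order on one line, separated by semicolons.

There is no surviving spouse, so the entire estate passes to Joaquin's descendants per stirpes.
The estate is divided into 5 equal shares of 1/5 among Alonso, Pilar, Beatriz, Ines, Ximena.
Alonso predeceased; the 1/5 allotted to Alonso's branch passes to Alonso's issue by representation.
Hugo's line is the sole branch at this level, so the full 1/5 passes to Hugo's issue by representation.
The 1/5 is divided into 2 equal shares of 1/10 among Ramiro, Teodoro.
Ramiro is living and takes 1/10.
Teodoro is living and takes 1/10.
Pilar predeceased; the 1/5 allotted to Pilar's branch passes to Pilar's issue by representation.
The 1/5 is divided into 2 equal shares of 1/10 among Ursula, Nieves.
Ursula is living and takes 1/10.
Nieves is living and takes 1/10.
Beatriz predeceased; the 1/5 allotted to Beatriz's branch passes to Beatriz's issue by representation.
The 1/5 is divided into 4 equal shares of 1/20 among Graciela, Lucia, Soledad, Diego.
Graciela is living and takes 1/20.
Lucia is living and takes 1/20.
Soledad is living and takes 1/20.
Diego is living and takes 1/20.
Ines is living and takes 1/5.
Ximena is living and takes 1/5.

Diego 1/20; Graciela 1/20; Ines 1/5; Lucia 1/20; Nieves 1/10; Ramiro 1/10; Soledad 1/20; Teodoro 1/10; Ursula 1/10; Ximena 1/5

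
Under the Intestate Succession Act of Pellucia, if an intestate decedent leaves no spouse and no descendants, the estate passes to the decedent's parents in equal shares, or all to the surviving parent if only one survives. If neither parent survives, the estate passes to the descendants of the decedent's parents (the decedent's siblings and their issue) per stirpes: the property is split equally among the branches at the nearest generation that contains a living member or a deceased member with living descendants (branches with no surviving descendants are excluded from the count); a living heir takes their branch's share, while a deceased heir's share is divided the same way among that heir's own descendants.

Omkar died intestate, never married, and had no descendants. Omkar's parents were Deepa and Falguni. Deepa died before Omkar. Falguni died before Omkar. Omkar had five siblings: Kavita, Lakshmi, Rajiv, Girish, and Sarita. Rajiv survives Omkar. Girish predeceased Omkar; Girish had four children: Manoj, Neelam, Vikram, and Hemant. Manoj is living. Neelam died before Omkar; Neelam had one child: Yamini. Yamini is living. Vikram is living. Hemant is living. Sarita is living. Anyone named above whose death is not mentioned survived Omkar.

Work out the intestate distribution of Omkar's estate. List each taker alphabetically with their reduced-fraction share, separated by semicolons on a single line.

Neither parent survives and there are no descendants, so the estate passes to Omkar's siblings and their issue per stirpes.
The estate is divided into 5 equal shares of 1/5 among Kavita, Lakshmi, Rajiv, Girish, Sarita.
Kavita is living and takes 1/5.
Lakshmi is living and takes 1/5.
Rajiv is living and takes 1/5.
Girish predeceased; the 1/5 allotted to Girish's branch passes to Girish's issue by representation.
The 1/5 is divided into 4 equal shares of 1/20 among Manoj, Neelam, Vikram, Hemant.
Manoj is living and takes 1/20.
Neelam predeceased; the 1/20 allotted to Neelam's branch passes to Neelam's issue by representation.
Yamini is the sole taker at this level and receives the full 1/20.
Vikram is living and takes 1/20.
Hemant is living and takes 1/20.
Sarita is living and takes 1/5.

Hemant 1/20; Kavita 1/5; Lakshmi 1/5; Manoj 1/20; Rajiv 1/5; Sarita 1/5; Vikram 1/20; Yamini 1/20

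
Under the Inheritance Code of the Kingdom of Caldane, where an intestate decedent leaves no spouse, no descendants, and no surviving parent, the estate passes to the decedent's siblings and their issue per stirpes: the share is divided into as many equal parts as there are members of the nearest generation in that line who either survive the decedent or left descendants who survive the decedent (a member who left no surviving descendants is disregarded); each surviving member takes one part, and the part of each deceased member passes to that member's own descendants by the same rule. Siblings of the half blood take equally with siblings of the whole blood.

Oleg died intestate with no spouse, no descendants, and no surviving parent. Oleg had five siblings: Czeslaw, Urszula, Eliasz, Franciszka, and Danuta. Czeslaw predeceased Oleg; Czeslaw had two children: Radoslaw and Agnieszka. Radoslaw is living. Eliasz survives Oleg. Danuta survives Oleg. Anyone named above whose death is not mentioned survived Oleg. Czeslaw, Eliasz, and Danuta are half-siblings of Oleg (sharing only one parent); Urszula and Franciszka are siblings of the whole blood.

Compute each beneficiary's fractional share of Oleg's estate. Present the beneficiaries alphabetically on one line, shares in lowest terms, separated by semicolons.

Agnieszka 1/10; Danuta 1/5; Eliasz 1/5; Franciszka 1/5; Radoslaw 1/10; Urszula 1/5

No spouse, descendants, or parent survives, so the estate passes to Oleg's siblings per stirpes.
Half-blood and whole-blood siblings take equally under the stated rule.
The estate is divided into 5 equal shares of 1/5 among Czeslaw, Urszula, Eliasz, Franciszka, Danuta.
Czeslaw predeceased; the 1/5 allotted to Czeslaw's branch passes to Czeslaw's issue by representation.
The 1/5 is divided into 2 equal shares of 1/10 among Radoslaw, Agnieszka.
Radoslaw is living and takes 1/10.
Agnieszka is living and takes 1/10.
Urszula is living and takes 1/5.
Eliasz is living and takes 1/5.
Franciszka is living and takes 1/5.
Danuta is living and takes 1/5.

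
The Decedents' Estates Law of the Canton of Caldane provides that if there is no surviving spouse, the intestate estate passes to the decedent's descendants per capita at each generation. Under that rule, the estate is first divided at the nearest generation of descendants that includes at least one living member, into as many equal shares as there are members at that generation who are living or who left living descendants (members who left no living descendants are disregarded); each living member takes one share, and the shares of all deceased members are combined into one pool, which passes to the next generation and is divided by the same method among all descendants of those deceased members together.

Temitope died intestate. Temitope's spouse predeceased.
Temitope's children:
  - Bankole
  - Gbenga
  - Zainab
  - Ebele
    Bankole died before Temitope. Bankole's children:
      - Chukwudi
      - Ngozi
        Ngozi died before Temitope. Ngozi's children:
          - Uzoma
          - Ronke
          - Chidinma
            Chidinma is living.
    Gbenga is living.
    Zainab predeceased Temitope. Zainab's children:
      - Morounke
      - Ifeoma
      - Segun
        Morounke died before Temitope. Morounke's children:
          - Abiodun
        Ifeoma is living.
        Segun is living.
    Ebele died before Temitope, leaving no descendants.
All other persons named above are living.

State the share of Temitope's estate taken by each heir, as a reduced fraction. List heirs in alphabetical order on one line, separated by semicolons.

Abiodun 1/15; Chidinma 1/15; Chukwudi 2/15; Gbenga 1/3; Ifeoma 2/15; Ronke 1/15; Segun 2/15; Uzoma 1/15

There is no surviving spouse, so the entire estate passes to Temitope's descendants per capita at each generation.
At generation 1 (Bankole, Gbenga, Zainab) there are 3 shares of (1)/3 = 1/3 each.
Living: Gbenga — each takes 1/3.
Deceased: Bankole and Zainab. Their combined 2/3 is pooled and carried to generation 2.
At generation 2 (Chukwudi, Ngozi, Morounke, Ifeoma, Segun) there are 5 shares of (2/3)/5 = 2/15 each.
Living: Chukwudi, Ifeoma, and Segun — each takes 2/15.
Deceased: Ngozi and Morounke. Their combined 4/15 is pooled and carried to generation 3.
At generation 3 (Uzoma, Ronke, Chidinma, Abiodun) there are 4 shares of (4/15)/4 = 1/15 each.
Living: Uzoma, Ronke, Chidinma, and Abiodun — each takes 1/15.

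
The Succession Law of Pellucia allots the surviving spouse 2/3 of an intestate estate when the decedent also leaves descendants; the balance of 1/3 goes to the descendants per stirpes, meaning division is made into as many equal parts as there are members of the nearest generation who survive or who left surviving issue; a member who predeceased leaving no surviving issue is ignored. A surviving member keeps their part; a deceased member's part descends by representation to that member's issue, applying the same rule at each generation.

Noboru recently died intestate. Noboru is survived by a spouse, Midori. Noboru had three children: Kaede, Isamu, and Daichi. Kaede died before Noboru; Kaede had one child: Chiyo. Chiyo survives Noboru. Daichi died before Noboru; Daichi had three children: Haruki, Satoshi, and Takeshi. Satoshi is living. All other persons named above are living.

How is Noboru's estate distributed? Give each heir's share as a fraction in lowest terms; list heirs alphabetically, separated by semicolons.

Midori, as surviving spouse, takes 2/3.
The remaining 1/3 passes to Noboru's descendants per stirpes.
The 1/3 is divided into 3 equal shares of 1/9 among Kaede, Isamu, Daichi.
Kaede predeceased; the 1/9 allotted to Kaede's branch passes to Kaede's issue by representation.
Chiyo is the sole taker at this level and receives the full 1/9.
Isamu is living and takes 1/9.
Daichi predeceased; the 1/9 allotted to Daichi's branch passes to Daichi's issue by representation.
The 1/9 is divided into 3 equal shares of 1/27 among Haruki, Satoshi, Takeshi.
Haruki is living and takes 1/27.
Satoshi is living and takes 1/27.
Takeshi is living and takes 1/27.

Chiyo 1/9; Haruki 1/27; Isamu 1/9; Midori 2/3; Satoshi 1/27; Takeshi 1/27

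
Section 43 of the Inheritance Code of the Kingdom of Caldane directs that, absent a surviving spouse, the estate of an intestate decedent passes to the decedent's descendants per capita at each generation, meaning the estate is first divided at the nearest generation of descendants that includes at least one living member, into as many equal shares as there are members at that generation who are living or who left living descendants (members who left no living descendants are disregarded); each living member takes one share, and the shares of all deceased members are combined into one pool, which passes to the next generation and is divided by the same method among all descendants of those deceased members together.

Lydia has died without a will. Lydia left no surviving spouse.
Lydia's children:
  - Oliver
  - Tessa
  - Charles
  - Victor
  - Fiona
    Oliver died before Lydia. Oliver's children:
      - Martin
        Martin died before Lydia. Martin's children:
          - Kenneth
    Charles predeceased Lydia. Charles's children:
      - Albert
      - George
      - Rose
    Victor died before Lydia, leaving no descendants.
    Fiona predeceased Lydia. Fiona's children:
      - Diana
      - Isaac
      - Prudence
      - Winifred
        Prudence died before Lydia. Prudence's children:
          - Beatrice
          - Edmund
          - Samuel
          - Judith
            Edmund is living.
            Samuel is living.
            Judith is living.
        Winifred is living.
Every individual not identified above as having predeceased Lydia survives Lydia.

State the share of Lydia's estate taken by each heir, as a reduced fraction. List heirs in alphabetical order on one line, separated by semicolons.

There is no surviving spouse, so the entire estate passes to Lydia's descendants per capita at each generation.
At generation 1 (Oliver, Tessa, Charles, Fiona) there are 4 shares of (1)/4 = 1/4 each.
Living: Tessa — each takes 1/4.
Deceased: Oliver, Charles, and Fiona. Their combined 3/4 is pooled and carried to generation 2.
At generation 2 (Martin, Albert, George, Rose, Diana, Isaac, Prudence, Winifred) there are 8 shares of (3/4)/8 = 3/32 each.
Living: Albert, George, Rose, Diana, Isaac, and Winifred — each takes 3/32.
Deceased: Martin and Prudence. Their combined 3/16 is pooled and carried to generation 3.
At generation 3 (Kenneth, Beatrice, Edmund, Samuel, Judith) there are 5 shares of (3/16)/5 = 3/80 each.
Living: Kenneth, Beatrice, Edmund, Samuel, and Judith — each takes 3/80.

Albert 3/32; Beatrice 3/80; Diana 3/32; Edmund 3/80; George 3/32; Isaac 3/32; Judith 3/80; Kenneth 3/80; Rose 3/32; Samuel 3/80; Tessa 1/4; Winifred 3/32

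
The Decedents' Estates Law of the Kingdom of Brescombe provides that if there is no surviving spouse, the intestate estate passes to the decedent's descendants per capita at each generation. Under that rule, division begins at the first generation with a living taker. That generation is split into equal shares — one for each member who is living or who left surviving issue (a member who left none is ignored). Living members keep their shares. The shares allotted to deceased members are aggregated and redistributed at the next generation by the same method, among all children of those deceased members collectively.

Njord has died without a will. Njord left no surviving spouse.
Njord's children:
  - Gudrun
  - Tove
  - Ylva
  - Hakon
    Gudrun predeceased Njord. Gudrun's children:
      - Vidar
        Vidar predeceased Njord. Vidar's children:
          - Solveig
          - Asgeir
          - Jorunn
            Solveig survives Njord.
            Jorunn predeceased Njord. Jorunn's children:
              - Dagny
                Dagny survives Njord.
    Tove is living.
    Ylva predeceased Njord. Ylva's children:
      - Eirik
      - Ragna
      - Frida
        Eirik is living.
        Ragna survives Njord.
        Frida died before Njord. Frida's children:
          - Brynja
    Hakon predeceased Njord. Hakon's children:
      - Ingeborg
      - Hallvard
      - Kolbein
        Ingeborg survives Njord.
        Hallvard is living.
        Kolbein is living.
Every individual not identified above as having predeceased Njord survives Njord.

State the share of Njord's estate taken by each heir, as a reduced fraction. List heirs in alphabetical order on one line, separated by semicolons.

Asgeir 3/56; Brynja 3/56; Dagny 3/56; Eirik 3/28; Hallvard 3/28; Ingeborg 3/28; Kolbein 3/28; Ragna 3/28; Solveig 3/56; Tove 1/4

There is no surviving spouse, so the entire estate passes to Njord's descendants per capita at each generation.
At generation 1 (Gudrun, Tove, Ylva, Hakon) there are 4 shares of (1)/4 = 1/4 each.
Living: Tove — each takes 1/4.
Deceased: Gudrun, Ylva, and Hakon. Their combined 3/4 is pooled and carried to generation 2.
At generation 2 (Vidar, Eirik, Ragna, Frida, Ingeborg, Hallvard, Kolbein) there are 7 shares of (3/4)/7 = 3/28 each.
Living: Eirik, Ragna, Ingeborg, Hallvard, and Kolbein — each takes 3/28.
Deceased: Vidar and Frida. Their combined 3/14 is pooled and carried to generation 3.
At generation 3 (Solveig, Asgeir, Jorunn, Brynja) there are 4 shares of (3/14)/4 = 3/56 each.
Living: Solveig, Asgeir, and Brynja — each takes 3/56.
Deceased: Jorunn. That 3/56 share is carried to generation 4.
At generation 4 (Dagny) there are 1 shares of (3/56)/1 = 3/56 each.
Living: Dagny — each takes 3/56.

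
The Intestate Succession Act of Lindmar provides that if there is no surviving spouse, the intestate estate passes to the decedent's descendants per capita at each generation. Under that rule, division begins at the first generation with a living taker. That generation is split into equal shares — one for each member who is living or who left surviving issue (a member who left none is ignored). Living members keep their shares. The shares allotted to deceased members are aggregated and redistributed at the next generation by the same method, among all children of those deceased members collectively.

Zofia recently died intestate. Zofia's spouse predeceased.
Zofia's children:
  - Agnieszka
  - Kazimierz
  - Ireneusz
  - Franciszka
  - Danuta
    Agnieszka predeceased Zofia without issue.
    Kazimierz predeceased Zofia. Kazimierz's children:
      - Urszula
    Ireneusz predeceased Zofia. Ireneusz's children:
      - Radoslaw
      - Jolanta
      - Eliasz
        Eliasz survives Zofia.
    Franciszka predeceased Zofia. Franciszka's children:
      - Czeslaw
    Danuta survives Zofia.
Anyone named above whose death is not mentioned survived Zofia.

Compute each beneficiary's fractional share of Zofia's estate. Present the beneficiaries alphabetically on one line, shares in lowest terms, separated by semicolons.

Czeslaw 3/20; Danuta 1/4; Eliasz 3/20; Jolanta 3/20; Radoslaw 3/20; Urszula 3/20

There is no surviving spouse, so the entire estate passes to Zofia's descendants per capita at each generation.
At generation 1 (Kazimierz, Ireneusz, Franciszka, Danuta) there are 4 shares of (1)/4 = 1/4 each.
Living: Danuta — each takes 1/4.
Deceased: Kazimierz, Ireneusz, and Franciszka. Their combined 3/4 is pooled and carried to generation 2.
At generation 2 (Urszula, Radoslaw, Jolanta, Eliasz, Czeslaw) there are 5 shares of (3/4)/5 = 3/20 each.
Living: Urszula, Radoslaw, Jolanta, Eliasz, and Czeslaw — each takes 3/20.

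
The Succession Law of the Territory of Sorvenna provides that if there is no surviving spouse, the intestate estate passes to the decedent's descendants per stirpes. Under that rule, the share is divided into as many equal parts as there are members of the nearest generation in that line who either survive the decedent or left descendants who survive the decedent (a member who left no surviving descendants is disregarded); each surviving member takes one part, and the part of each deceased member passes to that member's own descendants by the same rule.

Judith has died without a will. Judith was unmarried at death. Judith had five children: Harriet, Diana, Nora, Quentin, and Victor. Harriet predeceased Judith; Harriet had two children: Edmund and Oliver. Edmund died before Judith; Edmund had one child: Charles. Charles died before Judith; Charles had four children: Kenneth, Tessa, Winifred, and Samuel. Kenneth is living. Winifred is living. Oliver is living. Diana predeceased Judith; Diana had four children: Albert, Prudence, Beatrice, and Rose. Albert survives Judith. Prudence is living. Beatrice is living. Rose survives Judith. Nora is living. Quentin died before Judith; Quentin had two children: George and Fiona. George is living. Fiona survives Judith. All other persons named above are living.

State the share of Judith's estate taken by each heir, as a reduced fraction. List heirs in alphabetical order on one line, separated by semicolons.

Albert 1/20; Beatrice 1/20; Fiona 1/10; George 1/10; Kenneth 1/40; Nora 1/5; Oliver 1/10; Prudence 1/20; Rose 1/20; Samuel 1/40; Tessa 1/40; Victor 1/5; Winifred 1/40

There is no surviving spouse, so the entire estate passes to Judith's descendants per stirpes.
The estate is divided into 5 equal shares of 1/5 among Harriet, Diana, Nora, Quentin, Victor.
Harriet predeceased; the 1/5 allotted to Harriet's branch passes to Harriet's issue by representation.
The 1/5 is divided into 2 equal shares of 1/10 among Edmund, Oliver.
Edmund predeceased; the 1/10 allotted to Edmund's branch passes to Edmund's issue by representation.
Charles's line is the sole branch at this level, so the full 1/10 passes to Charles's issue by representation.
The 1/10 is divided into 4 equal shares of 1/40 among Kenneth, Tessa, Winifred, Samuel.
Kenneth is living and takes 1/40.
Tessa is living and takes 1/40.
Winifred is living and takes 1/40.
Samuel is living and takes 1/40.
Oliver is living and takes 1/10.
Diana predeceased; the 1/5 allotted to Diana's branch passes to Diana's issue by representation.
The 1/5 is divided into 4 equal shares of 1/20 among Albert, Prudence, Beatrice, Rose.
Albert is living and takes 1/20.
Prudence is living and takes 1/20.
Beatrice is living and takes 1/20.
Rose is living and takes 1/20.
Nora is living and takes 1/5.
Quentin predeceased; the 1/5 allotted to Quentin's branch passes to Quentin's issue by representation.
The 1/5 is divided into 2 equal shares of 1/10 among George, Fiona.
George is living and takes 1/10.
Fiona is living and takes 1/10.
Victor is living and takes 1/5.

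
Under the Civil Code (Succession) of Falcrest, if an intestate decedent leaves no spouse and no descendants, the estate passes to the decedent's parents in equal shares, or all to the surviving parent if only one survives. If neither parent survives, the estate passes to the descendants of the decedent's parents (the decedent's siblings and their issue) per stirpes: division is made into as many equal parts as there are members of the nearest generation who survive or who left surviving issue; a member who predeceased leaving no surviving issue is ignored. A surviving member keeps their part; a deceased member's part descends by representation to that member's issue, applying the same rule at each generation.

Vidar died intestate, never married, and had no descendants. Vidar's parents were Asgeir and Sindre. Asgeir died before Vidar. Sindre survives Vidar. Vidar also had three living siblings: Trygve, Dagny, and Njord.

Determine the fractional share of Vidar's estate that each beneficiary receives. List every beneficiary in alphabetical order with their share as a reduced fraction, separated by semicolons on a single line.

Sindre 1

Only one parent, Sindre, survives, so Sindre takes the entire estate. The siblings take nothing because a surviving parent has priority.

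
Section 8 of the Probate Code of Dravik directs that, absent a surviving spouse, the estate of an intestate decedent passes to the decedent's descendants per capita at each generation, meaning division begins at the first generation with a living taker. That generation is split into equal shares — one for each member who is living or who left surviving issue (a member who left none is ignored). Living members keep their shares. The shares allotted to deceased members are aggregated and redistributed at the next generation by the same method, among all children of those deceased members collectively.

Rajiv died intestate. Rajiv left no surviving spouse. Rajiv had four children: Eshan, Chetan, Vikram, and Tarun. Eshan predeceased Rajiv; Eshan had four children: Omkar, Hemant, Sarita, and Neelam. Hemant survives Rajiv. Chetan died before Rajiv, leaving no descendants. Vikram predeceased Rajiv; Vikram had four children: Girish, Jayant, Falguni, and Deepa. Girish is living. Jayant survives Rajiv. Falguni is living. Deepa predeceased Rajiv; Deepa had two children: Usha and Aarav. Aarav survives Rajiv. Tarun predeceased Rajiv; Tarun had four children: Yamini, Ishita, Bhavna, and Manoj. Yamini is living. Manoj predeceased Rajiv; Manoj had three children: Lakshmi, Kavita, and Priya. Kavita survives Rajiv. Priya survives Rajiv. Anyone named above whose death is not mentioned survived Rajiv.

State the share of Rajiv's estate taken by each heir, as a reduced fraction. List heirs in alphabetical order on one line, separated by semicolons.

There is no surviving spouse, so the entire estate passes to Rajiv's descendants per capita at each generation.
No one at generation 1 (Eshan, Vikram, Tarun) is living; moving to the next generation.
At generation 2 (Omkar, Hemant, Sarita, Neelam, Girish, Jayant, Falguni, Deepa, Yamini, Ishita, Bhavna, Manoj) there are 12 shares of (1)/12 = 1/12 each.
Living: Omkar, Hemant, Sarita, Neelam, Girish, Jayant, Falguni, Yamini, Ishita, and Bhavna — each takes 1/12.
Deceased: Deepa and Manoj. Their combined 1/6 is pooled and carried to generation 3.
At generation 3 (Usha, Aarav, Lakshmi, Kavita, Priya) there are 5 shares of (1/6)/5 = 1/30 each.
Living: Usha, Aarav, Lakshmi, Kavita, and Priya — each takes 1/30.

Aarav 1/30; Bhavna 1/12; Falguni 1/12; Girish 1/12; Hemant 1/12; Ishita 1/12; Jayant 1/12; Kavita 1/30; Lakshmi 1/30; Neelam 1/12; Omkar 1/12; Priya 1/30; Sarita 1/12; Usha 1/30; Yamini 1/12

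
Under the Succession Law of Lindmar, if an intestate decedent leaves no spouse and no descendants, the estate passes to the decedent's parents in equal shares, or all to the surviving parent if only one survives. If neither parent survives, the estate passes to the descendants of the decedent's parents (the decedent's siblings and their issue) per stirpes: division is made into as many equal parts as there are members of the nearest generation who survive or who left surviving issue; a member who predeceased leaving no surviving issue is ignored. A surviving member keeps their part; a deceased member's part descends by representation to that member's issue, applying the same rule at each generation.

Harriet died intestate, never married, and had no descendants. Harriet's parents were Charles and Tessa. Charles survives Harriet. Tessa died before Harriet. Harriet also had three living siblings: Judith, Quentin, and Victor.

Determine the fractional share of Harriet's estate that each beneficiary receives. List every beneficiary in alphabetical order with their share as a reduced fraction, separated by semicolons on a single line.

Only one parent, Charles, survives, so Charles takes the entire estate. The siblings take nothing because a surviving parent has priority.

Charles 1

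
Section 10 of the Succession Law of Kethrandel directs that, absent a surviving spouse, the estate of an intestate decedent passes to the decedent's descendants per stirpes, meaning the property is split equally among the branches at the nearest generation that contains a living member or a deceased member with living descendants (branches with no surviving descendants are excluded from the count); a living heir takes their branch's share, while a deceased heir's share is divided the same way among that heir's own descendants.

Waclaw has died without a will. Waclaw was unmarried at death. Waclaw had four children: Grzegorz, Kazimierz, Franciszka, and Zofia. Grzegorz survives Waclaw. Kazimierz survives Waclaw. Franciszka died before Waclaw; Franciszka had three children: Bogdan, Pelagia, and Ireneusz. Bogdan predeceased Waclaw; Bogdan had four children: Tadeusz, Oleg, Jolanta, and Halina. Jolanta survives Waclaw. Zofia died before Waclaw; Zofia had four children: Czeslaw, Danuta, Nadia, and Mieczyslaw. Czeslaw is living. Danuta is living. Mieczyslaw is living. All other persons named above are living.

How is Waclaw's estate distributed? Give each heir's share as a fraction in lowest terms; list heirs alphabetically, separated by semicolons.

There is no surviving spouse, so the entire estate passes to Waclaw's descendants per stirpes.
The estate is divided into 4 equal shares of 1/4 among Grzegorz, Kazimierz, Franciszka, Zofia.
Grzegorz is living and takes 1/4.
Kazimierz is living and takes 1/4.
Franciszka predeceased; the 1/4 allotted to Franciszka's branch passes to Franciszka's issue by representation.
The 1/4 is divided into 3 equal shares of 1/12 among Bogdan, Pelagia, Ireneusz.
Bogdan predeceased; the 1/12 allotted to Bogdan's branch passes to Bogdan's issue by representation.
The 1/12 is divided into 4 equal shares of 1/48 among Tadeusz, Oleg, Jolanta, Halina.
Tadeusz is living and takes 1/48.
Oleg is living and takes 1/48.
Jolanta is living and takes 1/48.
Halina is living and takes 1/48.
Pelagia is living and takes 1/12.
Ireneusz is living and takes 1/12.
Zofia predeceased; the 1/4 allotted to Zofia's branch passes to Zofia's issue by representation.
The 1/4 is divided into 4 equal shares of 1/16 among Czeslaw, Danuta, Nadia, Mieczyslaw.
Czeslaw is living and takes 1/16.
Danuta is living and takes 1/16.
Nadia is living and takes 1/16.
Mieczyslaw is living and takes 1/16.

Czeslaw 1/16; Danuta 1/16; Grzegorz 1/4; Halina 1/48; Ireneusz 1/12; Jolanta 1/48; Kazimierz 1/4; Mieczyslaw 1/16; Nadia 1/16; Oleg 1/48; Pelagia 1/12; Tadeusz 1/48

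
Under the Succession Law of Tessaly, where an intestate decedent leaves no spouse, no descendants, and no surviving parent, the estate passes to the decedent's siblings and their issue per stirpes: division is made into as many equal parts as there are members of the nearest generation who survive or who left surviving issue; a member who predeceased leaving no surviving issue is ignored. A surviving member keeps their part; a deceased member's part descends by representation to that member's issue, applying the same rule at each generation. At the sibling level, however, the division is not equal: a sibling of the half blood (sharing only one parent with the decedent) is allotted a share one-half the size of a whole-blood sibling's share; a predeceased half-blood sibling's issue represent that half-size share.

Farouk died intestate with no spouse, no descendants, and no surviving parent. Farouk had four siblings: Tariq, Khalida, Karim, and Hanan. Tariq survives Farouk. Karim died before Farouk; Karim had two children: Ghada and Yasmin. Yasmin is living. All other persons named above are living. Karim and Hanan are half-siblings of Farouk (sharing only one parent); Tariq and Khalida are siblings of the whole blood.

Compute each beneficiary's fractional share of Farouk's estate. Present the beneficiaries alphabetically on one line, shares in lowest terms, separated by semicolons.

No spouse, descendants, or parent survives, so the estate passes to Farouk's siblings per stirpes.
Half-blood siblings count for one-half the weight of whole-blood siblings at the initial division.
Dividing 1 in proportion to weights (total weight 3): Tariq (weight 1) → 1/3; Khalida (weight 1) → 1/3; Karim (weight 1/2) → 1/6; Hanan (weight 1/2) → 1/6.
Tariq is living and takes 1/3.
Khalida is living and takes 1/3.
Karim predeceased; the 1/6 allotted to Karim's branch passes to Karim's issue by representation.
The 1/6 is divided into 2 equal shares of 1/12 among Ghada, Yasmin.
Ghada is living and takes 1/12.
Yasmin is living and takes 1/12.
Hanan is living and takes 1/6.

Ghada 1/12; Hanan 1/6; Khalida 1/3; Tariq 1/3; Yasmin 1/12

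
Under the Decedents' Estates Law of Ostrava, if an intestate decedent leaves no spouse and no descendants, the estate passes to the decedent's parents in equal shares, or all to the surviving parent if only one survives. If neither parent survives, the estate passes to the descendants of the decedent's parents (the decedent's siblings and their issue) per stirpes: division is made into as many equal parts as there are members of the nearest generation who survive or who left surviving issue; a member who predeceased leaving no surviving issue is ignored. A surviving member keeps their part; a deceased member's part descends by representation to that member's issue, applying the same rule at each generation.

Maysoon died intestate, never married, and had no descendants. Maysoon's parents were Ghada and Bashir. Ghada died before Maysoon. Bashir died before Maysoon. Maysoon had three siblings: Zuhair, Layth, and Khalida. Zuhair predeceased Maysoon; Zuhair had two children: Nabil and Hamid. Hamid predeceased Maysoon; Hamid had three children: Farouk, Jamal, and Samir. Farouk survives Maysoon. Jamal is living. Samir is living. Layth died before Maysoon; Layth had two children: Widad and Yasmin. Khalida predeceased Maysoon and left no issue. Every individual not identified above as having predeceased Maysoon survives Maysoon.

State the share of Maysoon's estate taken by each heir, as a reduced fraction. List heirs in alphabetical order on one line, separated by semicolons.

Neither parent survives and there are no descendants, so the estate passes to Maysoon's siblings and their issue per stirpes.
Khalida left no surviving issue, so that branch lapses and is disregarded.
The estate is divided into 2 equal shares of 1/2 among Zuhair, Layth.
Zuhair predeceased; the 1/2 allotted to Zuhair's branch passes to Zuhair's issue by representation.
The 1/2 is divided into 2 equal shares of 1/4 among Nabil, Hamid.
Nabil is living and takes 1/4.
Hamid predeceased; the 1/4 allotted to Hamid's branch passes to Hamid's issue by representation.
The 1/4 is divided into 3 equal shares of 1/12 among Farouk, Jamal, Samir.
Farouk is living and takes 1/12.
Jamal is living and takes 1/12.
Samir is living and takes 1/12.
Layth predeceased; the 1/2 allotted to Layth's branch passes to Layth's issue by representation.
The 1/2 is divided into 2 equal shares of 1/4 among Widad, Yasmin.
Widad is living and takes 1/4.
Yasmin is living and takes 1/4.

Farouk 1/12; Jamal 1/12; Nabil 1/4; Samir 1/12; Widad 1/4; Yasmin 1/4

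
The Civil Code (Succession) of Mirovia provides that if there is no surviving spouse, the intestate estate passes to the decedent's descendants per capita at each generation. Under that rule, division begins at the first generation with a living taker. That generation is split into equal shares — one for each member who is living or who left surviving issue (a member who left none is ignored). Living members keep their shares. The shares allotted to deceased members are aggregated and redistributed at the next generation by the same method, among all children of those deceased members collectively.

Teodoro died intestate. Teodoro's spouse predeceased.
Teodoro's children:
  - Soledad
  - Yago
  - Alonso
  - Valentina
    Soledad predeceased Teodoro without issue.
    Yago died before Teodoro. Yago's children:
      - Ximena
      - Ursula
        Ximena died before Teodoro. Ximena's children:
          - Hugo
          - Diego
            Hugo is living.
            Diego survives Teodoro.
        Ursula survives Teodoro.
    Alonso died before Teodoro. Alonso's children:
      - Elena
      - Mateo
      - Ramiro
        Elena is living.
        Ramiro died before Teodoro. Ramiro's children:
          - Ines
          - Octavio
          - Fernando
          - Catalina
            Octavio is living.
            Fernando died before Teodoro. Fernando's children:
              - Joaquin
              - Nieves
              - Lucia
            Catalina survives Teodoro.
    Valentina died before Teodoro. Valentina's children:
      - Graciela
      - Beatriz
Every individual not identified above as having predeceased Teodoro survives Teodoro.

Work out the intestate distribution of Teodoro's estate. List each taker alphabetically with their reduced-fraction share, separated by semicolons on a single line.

There is no surviving spouse, so the entire estate passes to Teodoro's descendants per capita at each generation.
No one at generation 1 (Yago, Alonso, Valentina) is living; moving to the next generation.
At generation 2 (Ximena, Ursula, Elena, Mateo, Ramiro, Graciela, Beatriz) there are 7 shares of (1)/7 = 1/7 each.
Living: Ursula, Elena, Mateo, Graciela, and Beatriz — each takes 1/7.
Deceased: Ximena and Ramiro. Their combined 2/7 is pooled and carried to generation 3.
At generation 3 (Hugo, Diego, Ines, Octavio, Fernando, Catalina) there are 6 shares of (2/7)/6 = 1/21 each.
Living: Hugo, Diego, Ines, Octavio, and Catalina — each takes 1/21.
Deceased: Fernando. That 1/21 share is carried to generation 4.
At generation 4 (Joaquin, Nieves, Lucia) there are 3 shares of (1/21)/3 = 1/63 each.
Living: Joaquin, Nieves, and Lucia — each takes 1/63.

Beatriz 1/7; Catalina 1/21; Diego 1/21; Elena 1/7; Graciela 1/7; Hugo 1/21; Ines 1/21; Joaquin 1/63; Lucia 1/63; Mateo 1/7; Nieves 1/63; Octavio 1/21; Ursula 1/7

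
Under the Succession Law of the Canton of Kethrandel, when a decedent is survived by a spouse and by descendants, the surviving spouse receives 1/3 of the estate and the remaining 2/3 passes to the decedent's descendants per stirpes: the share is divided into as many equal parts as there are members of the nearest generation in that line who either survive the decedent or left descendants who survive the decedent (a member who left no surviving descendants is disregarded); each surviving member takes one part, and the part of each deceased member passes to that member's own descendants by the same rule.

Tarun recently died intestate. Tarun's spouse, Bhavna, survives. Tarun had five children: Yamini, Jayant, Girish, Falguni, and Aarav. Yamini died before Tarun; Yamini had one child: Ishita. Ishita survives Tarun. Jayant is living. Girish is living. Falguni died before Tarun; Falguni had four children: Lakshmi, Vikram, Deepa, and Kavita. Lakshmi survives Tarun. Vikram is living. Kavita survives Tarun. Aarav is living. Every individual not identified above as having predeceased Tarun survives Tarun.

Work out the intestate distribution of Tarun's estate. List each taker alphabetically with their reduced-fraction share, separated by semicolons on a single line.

Aarav 2/15; Bhavna 1/3; Deepa 1/30; Girish 2/15; Ishita 2/15; Jayant 2/15; Kavita 1/30; Lakshmi 1/30; Vikram 1/30

Bhavna, as surviving spouse, takes 1/3.
The remaining 2/3 passes to Tarun's descendants per stirpes.
The 2/3 is divided into 5 equal shares of 2/15 among Yamini, Jayant, Girish, Falguni, Aarav.
Yamini predeceased; the 2/15 allotted to Yamini's branch passes to Yamini's issue by representation.
Ishita is the sole taker at this level and receives the full 2/15.
Jayant is living and takes 2/15.
Girish is living and takes 2/15.
Falguni predeceased; the 2/15 allotted to Falguni's branch passes to Falguni's issue by representation.
The 2/15 is divided into 4 equal shares of 1/30 among Lakshmi, Vikram, Deepa, Kavita.
Lakshmi is living and takes 1/30.
Vikram is living and takes 1/30.
Deepa is living and takes 1/30.
Kavita is living and takes 1/30.
Aarav is living and takes 2/15.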